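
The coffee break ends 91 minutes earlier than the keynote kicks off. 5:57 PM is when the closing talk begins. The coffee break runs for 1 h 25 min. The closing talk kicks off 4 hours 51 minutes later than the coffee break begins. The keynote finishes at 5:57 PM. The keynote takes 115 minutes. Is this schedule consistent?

Yes

The keynote starts at 5:57 PM − 115 min = 4:02 PM.
The coffee break ends at 4:02 PM − 91 min = 2:31 PM.
The coffee break starts at 2:31 PM − 85 min = 1:06 PM.
The closing talk starts at 1:06 PM + 291 min = 5:57 PM.
That matches the stated 5:57 PM, so the schedule is consistent.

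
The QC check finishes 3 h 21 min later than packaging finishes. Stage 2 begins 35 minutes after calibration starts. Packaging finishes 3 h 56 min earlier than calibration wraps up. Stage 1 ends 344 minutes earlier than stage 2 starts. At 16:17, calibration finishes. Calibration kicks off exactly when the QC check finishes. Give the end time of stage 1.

10:33

Packaging ends at 16:17 − 236 min = 12:21.
The QC check ends at 12:21 + 201 min = 15:42.
So calibration starts at 15:42.
Stage 2 starts at 15:42 + 35 min = 16:17.
Stage 1 ends at 16:17 − 344 min = 10:33.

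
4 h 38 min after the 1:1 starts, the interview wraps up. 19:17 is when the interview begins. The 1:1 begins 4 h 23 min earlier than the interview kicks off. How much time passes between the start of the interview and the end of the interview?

The 1:1 starts at 19:17 − 263 min = 14:54.
The interview ends at 14:54 + 278 min = 19:32.
From 19:17 to 19:32 is 15 minutes.

15 minutes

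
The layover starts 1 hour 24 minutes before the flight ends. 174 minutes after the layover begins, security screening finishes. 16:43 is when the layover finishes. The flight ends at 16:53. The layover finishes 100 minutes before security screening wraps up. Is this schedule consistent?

Yes

The layover starts at 16:53 − 84 min = 15:29.
Security screening ends at 15:29 + 174 min = 18:23.
The layover ends at 18:23 − 100 min = 16:43.
That matches the stated 16:43, so the schedule is consistent.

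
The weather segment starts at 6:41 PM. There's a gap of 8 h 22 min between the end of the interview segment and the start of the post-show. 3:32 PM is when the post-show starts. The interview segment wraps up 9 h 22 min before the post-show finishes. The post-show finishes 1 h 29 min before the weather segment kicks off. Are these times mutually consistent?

The post-show ends at 6:41 PM − 89 min = 5:12 PM.
The interview segment ends at 5:12 PM − 562 min = 7:50 AM.
The post-show starts at 7:50 AM + 502 min = 4:12 PM.
But the post-show is also said to start at 3:32 PM — a 40-minute conflict.

No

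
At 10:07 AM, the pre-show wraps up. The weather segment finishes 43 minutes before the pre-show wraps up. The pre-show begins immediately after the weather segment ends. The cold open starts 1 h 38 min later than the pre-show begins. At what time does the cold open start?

11:02 AM

The weather segment ends at 10:07 AM − 43 min = 9:24 AM.
So the pre-show starts at 9:24 AM.
The cold open starts at 9:24 AM + 98 min = 11:02 AM.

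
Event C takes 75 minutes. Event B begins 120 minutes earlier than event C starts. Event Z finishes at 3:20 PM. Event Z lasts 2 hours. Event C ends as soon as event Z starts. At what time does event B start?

Event Z starts at 3:20 PM − 120 min = 1:20 PM.
So event C ends at 1:20 PM.
Event C starts at 1:20 PM − 75 min = 12:05 PM.
Event B starts at 12:05 PM − 120 min = 10:05 AM.

10:05 AM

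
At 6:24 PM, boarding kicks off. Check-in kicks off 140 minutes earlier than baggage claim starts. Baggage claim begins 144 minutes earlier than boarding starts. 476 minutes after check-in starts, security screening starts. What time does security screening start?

Baggage claim starts at 6:24 PM − 144 min = 4:00 PM.
Check-in starts at 4:00 PM − 140 min = 1:40 PM.
Security screening starts at 1:40 PM + 476 min = 9:36 PM.

9:36 PM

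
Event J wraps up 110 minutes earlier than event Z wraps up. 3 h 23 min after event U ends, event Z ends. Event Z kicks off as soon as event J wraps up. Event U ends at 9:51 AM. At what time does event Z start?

11:24 AM

Event Z ends at 9:51 AM + 203 min = 1:14 PM.
Event J ends at 1:14 PM − 110 min = 11:24 AM.
So event Z starts at 11:24 AM.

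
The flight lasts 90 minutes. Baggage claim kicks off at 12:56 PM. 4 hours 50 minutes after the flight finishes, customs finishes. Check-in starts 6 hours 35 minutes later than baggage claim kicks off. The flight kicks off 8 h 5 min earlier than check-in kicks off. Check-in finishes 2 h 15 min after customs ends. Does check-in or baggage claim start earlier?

baggage claim

Check-in starts at 12:56 PM + 395 min = 7:31 PM.
Check-in starts at 7:31 PM and baggage claim starts at 12:56 PM, so baggage claim is first.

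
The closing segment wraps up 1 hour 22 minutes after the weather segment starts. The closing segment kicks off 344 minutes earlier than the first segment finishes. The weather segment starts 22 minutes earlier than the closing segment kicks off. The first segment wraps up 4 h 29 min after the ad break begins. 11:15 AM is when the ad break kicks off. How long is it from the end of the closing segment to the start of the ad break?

15 minutes

The first segment ends at 11:15 AM + 269 min = 3:44 PM.
The closing segment starts at 3:44 PM − 344 min = 10:00 AM.
The weather segment starts at 10:00 AM − 22 min = 9:38 AM.
The closing segment ends at 9:38 AM + 82 min = 11:00 AM.
From 11:00 AM to 11:15 AM is 15 minutes.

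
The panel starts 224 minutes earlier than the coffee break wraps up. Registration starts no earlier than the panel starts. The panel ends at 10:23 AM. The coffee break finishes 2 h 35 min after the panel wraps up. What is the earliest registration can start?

The coffee break ends at 10:23 AM + 155 min = 12:58 PM.
The panel starts at 12:58 PM − 224 min = 9:14 AM.
Registration is bounded by the panel, so the earliest it can start is 9:14 AM.

9:14 AM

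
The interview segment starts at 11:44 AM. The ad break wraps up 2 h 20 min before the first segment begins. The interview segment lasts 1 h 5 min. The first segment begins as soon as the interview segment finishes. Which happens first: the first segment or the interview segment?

the interview segment

The interview segment ends at 11:44 AM + 65 min = 12:49 PM.
So the first segment starts at 12:49 PM.
The first segment starts at 12:49 PM and the interview segment starts at 11:44 AM, so the interview segment is first.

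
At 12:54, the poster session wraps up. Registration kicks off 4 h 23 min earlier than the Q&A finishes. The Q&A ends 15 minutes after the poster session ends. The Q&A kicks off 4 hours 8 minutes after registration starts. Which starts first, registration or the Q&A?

The Q&A ends at 12:54 + 15 min = 13:09.
Registration starts at 13:09 − 263 min = 08:46.
The Q&A starts at 08:46 + 248 min = 12:54.
Registration starts at 08:46 and the Q&A starts at 12:54, so registration is first.

registration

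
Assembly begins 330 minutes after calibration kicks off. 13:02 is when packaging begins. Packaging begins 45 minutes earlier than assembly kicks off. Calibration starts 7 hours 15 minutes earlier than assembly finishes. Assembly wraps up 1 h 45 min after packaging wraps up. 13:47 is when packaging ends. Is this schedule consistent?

Assembly ends at 13:47 + 105 min = 15:32.
Calibration starts at 15:32 − 435 min = 08:17.
Assembly starts at 08:17 + 330 min = 13:47.
Packaging starts at 13:47 − 45 min = 13:02.
That matches the stated 13:02, so the schedule is consistent.

Yes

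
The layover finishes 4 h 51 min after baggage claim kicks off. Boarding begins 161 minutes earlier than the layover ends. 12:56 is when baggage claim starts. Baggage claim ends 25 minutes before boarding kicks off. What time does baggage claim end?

The layover ends at 12:56 + 291 min = 17:47.
Boarding starts at 17:47 − 161 min = 15:06.
Baggage claim ends at 15:06 − 25 min = 14:41.

14:41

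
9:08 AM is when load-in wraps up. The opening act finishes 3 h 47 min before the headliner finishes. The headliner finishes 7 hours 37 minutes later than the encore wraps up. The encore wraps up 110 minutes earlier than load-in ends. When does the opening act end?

11:08 AM

The encore ends at 9:08 AM − 110 min = 7:18 AM.
The headliner ends at 7:18 AM + 457 min = 2:55 PM.
The opening act ends at 2:55 PM − 227 min = 11:08 AM.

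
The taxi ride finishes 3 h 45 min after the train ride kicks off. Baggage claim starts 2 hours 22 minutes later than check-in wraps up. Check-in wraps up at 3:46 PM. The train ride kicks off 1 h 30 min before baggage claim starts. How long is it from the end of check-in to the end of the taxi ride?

4 h 37 min

Baggage claim starts at 3:46 PM + 142 min = 6:08 PM.
The train ride starts at 6:08 PM − 90 min = 4:38 PM.
The taxi ride ends at 4:38 PM + 225 min = 8:23 PM.
From 3:46 PM to 8:23 PM is 4 h 37 min.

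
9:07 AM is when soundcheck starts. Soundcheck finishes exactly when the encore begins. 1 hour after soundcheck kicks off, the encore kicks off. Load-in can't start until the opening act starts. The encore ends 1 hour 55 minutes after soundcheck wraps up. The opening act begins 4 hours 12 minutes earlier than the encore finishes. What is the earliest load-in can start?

7:50 AM

The encore starts at 9:07 AM + 60 min = 10:07 AM.
So soundcheck ends at 10:07 AM.
The encore ends at 10:07 AM + 115 min = 12:02 PM.
The opening act starts at 12:02 PM − 252 min = 7:50 AM.
Load-in is bounded by the opening act, so the earliest it can start is 7:50 AM.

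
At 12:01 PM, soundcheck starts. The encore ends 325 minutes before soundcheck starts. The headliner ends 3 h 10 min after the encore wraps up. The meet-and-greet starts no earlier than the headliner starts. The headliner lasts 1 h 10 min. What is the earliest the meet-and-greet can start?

8:36 AM

The encore ends at 12:01 PM − 325 min = 6:36 AM.
The headliner ends at 6:36 AM + 190 min = 9:46 AM.
The headliner starts at 9:46 AM − 70 min = 8:36 AM.
The meet-and-greet is bounded by the headliner, so the earliest it can start is 8:36 AM.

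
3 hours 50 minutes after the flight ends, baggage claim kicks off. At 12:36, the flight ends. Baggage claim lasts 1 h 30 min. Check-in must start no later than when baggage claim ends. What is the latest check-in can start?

17:56

Baggage claim starts at 12:36 + 230 min = 16:26.
Baggage claim ends at 16:26 + 90 min = 17:56.
Check-in is bounded by baggage claim, so the latest it can start is 17:56.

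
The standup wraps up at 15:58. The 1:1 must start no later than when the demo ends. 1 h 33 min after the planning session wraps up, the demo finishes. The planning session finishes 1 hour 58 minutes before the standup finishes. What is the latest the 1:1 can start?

15:33

The planning session ends at 15:58 − 118 min = 14:00.
The demo ends at 14:00 + 93 min = 15:33.
The 1:1 is bounded by the demo, so the latest it can start is 15:33.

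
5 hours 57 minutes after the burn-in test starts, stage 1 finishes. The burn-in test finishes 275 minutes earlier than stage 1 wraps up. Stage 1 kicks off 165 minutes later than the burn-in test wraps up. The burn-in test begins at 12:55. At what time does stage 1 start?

Stage 1 ends at 12:55 + 357 min = 18:52.
The burn-in test ends at 18:52 − 275 min = 14:17.
Stage 1 starts at 14:17 + 165 min = 17:02.

17:02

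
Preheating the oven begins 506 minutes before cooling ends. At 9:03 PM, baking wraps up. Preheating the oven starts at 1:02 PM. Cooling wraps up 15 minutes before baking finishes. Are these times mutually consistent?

Cooling ends at 9:03 PM − 15 min = 8:48 PM.
Preheating the oven starts at 8:48 PM − 506 min = 12:22 PM.
But preheating the oven is also said to start at 1:02 PM — a 40-minute conflict.

No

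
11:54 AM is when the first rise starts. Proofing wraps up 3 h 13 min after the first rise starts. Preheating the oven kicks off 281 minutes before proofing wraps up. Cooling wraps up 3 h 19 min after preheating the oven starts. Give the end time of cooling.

Proofing ends at 11:54 AM + 193 min = 3:07 PM.
Preheating the oven starts at 3:07 PM − 281 min = 10:26 AM.
Cooling ends at 10:26 AM + 199 min = 1:45 PM.

1:45 PM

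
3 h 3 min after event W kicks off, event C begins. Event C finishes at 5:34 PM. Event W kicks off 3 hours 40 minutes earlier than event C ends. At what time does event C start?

Event W starts at 5:34 PM − 220 min = 1:54 PM.
Event C starts at 1:54 PM + 183 min = 4:57 PM.

4:57 PM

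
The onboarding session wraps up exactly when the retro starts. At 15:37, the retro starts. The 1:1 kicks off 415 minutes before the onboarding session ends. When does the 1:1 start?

08:42

The onboarding session ends at 15:37.
The 1:1 starts at 15:37 − 415 min = 08:42.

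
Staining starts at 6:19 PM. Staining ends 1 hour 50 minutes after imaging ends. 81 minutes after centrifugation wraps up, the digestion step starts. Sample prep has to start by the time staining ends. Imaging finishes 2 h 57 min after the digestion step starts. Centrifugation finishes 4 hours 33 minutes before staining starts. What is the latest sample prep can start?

7:54 PM

Centrifugation ends at 6:19 PM − 273 min = 1:46 PM.
The digestion step starts at 1:46 PM + 81 min = 3:07 PM.
Imaging ends at 3:07 PM + 177 min = 6:04 PM.
Staining ends at 6:04 PM + 110 min = 7:54 PM.
Sample prep is bounded by staining, so the latest it can start is 7:54 PM.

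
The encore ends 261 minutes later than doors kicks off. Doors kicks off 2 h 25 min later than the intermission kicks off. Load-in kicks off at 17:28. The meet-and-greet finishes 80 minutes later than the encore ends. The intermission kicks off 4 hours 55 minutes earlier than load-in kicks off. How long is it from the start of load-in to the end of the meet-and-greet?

The intermission starts at 17:28 − 295 min = 12:33.
Doors starts at 12:33 + 145 min = 14:58.
The encore ends at 14:58 + 261 min = 19:19.
The meet-and-greet ends at 19:19 + 80 min = 20:39.
From 17:28 to 20:39 is 191 minutes.

191 minutes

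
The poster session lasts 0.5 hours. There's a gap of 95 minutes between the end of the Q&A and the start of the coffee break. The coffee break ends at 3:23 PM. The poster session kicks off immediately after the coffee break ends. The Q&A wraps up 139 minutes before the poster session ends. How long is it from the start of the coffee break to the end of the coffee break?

14 minutes

The poster session starts at 3:23 PM.
The poster session ends at 3:23 PM + 30 min = 3:53 PM.
The Q&A ends at 3:53 PM − 139 min = 1:34 PM.
The coffee break starts at 1:34 PM + 95 min = 3:09 PM.
From 3:09 PM to 3:23 PM is 14 minutes.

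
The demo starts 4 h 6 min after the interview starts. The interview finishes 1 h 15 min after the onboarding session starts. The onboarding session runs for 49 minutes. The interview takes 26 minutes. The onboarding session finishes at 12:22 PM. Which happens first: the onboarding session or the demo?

The onboarding session starts at 12:22 PM − 49 min = 11:33 AM.
The interview ends at 11:33 AM + 75 min = 12:48 PM.
The interview starts at 12:48 PM − 26 min = 12:22 PM.
The demo starts at 12:22 PM + 246 min = 4:28 PM.
The onboarding session starts at 11:33 AM and the demo starts at 4:28 PM, so the onboarding session is first.

the onboarding session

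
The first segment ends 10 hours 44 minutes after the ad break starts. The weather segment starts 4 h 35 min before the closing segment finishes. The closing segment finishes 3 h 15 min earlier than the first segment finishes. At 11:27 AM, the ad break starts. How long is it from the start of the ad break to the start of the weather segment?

The first segment ends at 11:27 AM + 644 min = 10:11 PM.
The closing segment ends at 10:11 PM − 195 min = 6:56 PM.
The weather segment starts at 6:56 PM − 275 min = 2:21 PM.
From 11:27 AM to 2:21 PM is 174 minutes.

174 minutes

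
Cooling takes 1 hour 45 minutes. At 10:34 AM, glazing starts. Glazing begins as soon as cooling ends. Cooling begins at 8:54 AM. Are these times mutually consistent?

Cooling ends at 8:54 AM + 105 min = 10:39 AM.
So glazing starts at 10:39 AM.
But glazing is also said to start at 10:34 AM — a 5-minute conflict.

No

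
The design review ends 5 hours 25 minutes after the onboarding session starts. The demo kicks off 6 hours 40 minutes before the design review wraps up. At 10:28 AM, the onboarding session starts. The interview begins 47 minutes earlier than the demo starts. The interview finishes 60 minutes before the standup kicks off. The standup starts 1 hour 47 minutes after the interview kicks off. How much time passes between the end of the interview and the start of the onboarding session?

1 hour 15 minutes

The design review ends at 10:28 AM + 325 min = 3:53 PM.
The demo starts at 3:53 PM − 400 min = 9:13 AM.
The interview starts at 9:13 AM − 47 min = 8:26 AM.
The standup starts at 8:26 AM + 107 min = 10:13 AM.
The interview ends at 10:13 AM − 60 min = 9:13 AM.
From 9:13 AM to 10:28 AM is 1 hour 15 minutes.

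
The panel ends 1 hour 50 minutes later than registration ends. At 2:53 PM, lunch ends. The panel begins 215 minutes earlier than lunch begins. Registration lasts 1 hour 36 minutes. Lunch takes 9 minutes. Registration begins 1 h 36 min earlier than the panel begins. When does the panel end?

Lunch starts at 2:53 PM − 9 min = 2:44 PM.
The panel starts at 2:44 PM − 215 min = 11:09 AM.
Registration starts at 11:09 AM − 96 min = 9:33 AM.
Registration ends at 9:33 AM + 96 min = 11:09 AM.
The panel ends at 11:09 AM + 110 min = 12:59 PM.

12:59 PM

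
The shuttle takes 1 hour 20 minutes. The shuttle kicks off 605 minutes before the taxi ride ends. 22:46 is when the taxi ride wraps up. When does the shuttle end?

The shuttle starts at 22:46 − 605 min = 12:41.
The shuttle ends at 12:41 + 80 min = 14:01.

14:01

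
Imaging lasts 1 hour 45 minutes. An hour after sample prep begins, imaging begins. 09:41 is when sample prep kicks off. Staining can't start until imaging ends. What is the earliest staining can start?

Imaging starts at 09:41 + 60 min = 10:41.
Imaging ends at 10:41 + 105 min = 12:26.
Staining is bounded by imaging, so the earliest it can start is 12:26.

12:26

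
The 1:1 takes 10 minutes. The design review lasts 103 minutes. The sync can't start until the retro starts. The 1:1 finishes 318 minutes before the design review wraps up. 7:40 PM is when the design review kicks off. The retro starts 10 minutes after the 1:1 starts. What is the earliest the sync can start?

The design review ends at 7:40 PM + 103 min = 9:23 PM.
The 1:1 ends at 9:23 PM − 318 min = 4:05 PM.
The 1:1 starts at 4:05 PM − 10 min = 3:55 PM.
The retro starts at 3:55 PM + 10 min = 4:05 PM.
The sync is bounded by the retro, so the earliest it can start is 4:05 PM.

4:05 PM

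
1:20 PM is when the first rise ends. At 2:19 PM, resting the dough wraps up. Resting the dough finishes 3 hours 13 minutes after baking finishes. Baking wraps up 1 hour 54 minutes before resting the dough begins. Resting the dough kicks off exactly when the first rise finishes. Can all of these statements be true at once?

Resting the dough starts at 1:20 PM.
Baking ends at 1:20 PM − 114 min = 11:26 AM.
Resting the dough ends at 11:26 AM + 193 min = 2:39 PM.
But resting the dough is also said to end at 2:19 PM — a 20-minute conflict.

No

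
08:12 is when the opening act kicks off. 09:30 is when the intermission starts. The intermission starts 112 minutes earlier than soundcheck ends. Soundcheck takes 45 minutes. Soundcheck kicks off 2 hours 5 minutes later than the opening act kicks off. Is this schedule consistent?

Soundcheck starts at 08:12 + 125 min = 10:17.
Soundcheck ends at 10:17 + 45 min = 11:02.
The intermission starts at 11:02 − 112 min = 09:10.
But the intermission is also said to start at 09:30 — a 20-minute conflict.

No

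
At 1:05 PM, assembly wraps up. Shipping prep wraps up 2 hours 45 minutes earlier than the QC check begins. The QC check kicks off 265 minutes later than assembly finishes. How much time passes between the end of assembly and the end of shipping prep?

The QC check starts at 1:05 PM + 265 min = 5:30 PM.
Shipping prep ends at 5:30 PM − 165 min = 2:45 PM.
From 1:05 PM to 2:45 PM is 1 h 40 min.

1 h 40 min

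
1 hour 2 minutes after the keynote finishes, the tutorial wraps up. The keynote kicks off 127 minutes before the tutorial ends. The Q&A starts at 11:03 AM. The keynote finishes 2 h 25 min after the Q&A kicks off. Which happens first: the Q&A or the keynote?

the Q&A

The keynote ends at 11:03 AM + 145 min = 1:28 PM.
The tutorial ends at 1:28 PM + 62 min = 2:30 PM.
The keynote starts at 2:30 PM − 127 min = 12:23 PM.
The Q&A starts at 11:03 AM and the keynote starts at 12:23 PM, so the Q&A is first.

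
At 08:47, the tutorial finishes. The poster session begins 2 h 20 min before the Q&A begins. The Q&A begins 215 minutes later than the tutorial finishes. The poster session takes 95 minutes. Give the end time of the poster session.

The Q&A starts at 08:47 + 215 min = 12:22.
The poster session starts at 12:22 − 140 min = 10:02.
The poster session ends at 10:02 + 95 min = 11:37.

11:37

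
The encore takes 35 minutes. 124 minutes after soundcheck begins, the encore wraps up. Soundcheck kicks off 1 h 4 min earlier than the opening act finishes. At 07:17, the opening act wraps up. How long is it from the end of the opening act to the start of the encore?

25 minutes

Soundcheck starts at 07:17 − 64 min = 06:13.
The encore ends at 06:13 + 124 min = 08:17.
The encore starts at 08:17 − 35 min = 07:42.
From 07:17 to 07:42 is 25 minutes.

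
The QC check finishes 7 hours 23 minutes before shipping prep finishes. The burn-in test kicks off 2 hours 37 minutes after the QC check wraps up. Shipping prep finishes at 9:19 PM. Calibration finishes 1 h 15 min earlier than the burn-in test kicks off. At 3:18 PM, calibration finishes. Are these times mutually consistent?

Yes

The QC check ends at 9:19 PM − 443 min = 1:56 PM.
The burn-in test starts at 1:56 PM + 157 min = 4:33 PM.
Calibration ends at 4:33 PM − 75 min = 3:18 PM.
That matches the stated 3:18 PM, so the schedule is consistent.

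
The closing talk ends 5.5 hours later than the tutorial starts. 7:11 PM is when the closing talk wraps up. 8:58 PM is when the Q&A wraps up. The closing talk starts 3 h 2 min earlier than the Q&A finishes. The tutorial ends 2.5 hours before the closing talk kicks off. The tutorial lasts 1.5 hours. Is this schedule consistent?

No

The closing talk starts at 8:58 PM − 182 min = 5:56 PM.
The tutorial ends at 5:56 PM − 150 min = 3:26 PM.
The tutorial starts at 3:26 PM − 90 min = 1:56 PM.
The closing talk ends at 1:56 PM + 330 min = 7:26 PM.
But the closing talk is also said to end at 7:11 PM — a 15-minute conflict.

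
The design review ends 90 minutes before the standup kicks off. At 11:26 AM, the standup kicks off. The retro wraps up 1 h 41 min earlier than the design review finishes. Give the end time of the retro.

8:15 AM

The design review ends at 11:26 AM − 90 min = 9:56 AM.
The retro ends at 9:56 AM − 101 min = 8:15 AM.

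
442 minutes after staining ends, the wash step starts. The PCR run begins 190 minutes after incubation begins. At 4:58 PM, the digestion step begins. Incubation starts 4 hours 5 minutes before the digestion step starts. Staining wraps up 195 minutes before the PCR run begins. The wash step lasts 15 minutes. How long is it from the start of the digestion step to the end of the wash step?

207 minutes

Incubation starts at 4:58 PM − 245 min = 12:53 PM.
The PCR run starts at 12:53 PM + 190 min = 4:03 PM.
Staining ends at 4:03 PM − 195 min = 12:48 PM.
The wash step starts at 12:48 PM + 442 min = 8:10 PM.
The wash step ends at 8:10 PM + 15 min = 8:25 PM.
From 4:58 PM to 8:25 PM is 207 minutes.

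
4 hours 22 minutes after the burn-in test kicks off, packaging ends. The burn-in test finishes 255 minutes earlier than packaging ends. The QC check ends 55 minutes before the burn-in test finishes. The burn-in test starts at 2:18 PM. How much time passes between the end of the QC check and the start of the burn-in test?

Packaging ends at 2:18 PM + 262 min = 6:40 PM.
The burn-in test ends at 6:40 PM − 255 min = 2:25 PM.
The QC check ends at 2:25 PM − 55 min = 1:30 PM.
From 1:30 PM to 2:18 PM is 48 minutes.

48 minutes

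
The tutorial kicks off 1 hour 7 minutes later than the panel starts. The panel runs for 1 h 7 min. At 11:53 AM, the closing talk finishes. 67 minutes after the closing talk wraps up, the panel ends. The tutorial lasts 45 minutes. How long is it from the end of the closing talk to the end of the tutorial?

112 minutes

The panel ends at 11:53 AM + 67 min = 1:00 PM.
The panel starts at 1:00 PM − 67 min = 11:53 AM.
The tutorial starts at 11:53 AM + 67 min = 1:00 PM.
The tutorial ends at 1:00 PM + 45 min = 1:45 PM.
From 11:53 AM to 1:45 PM is 112 minutes.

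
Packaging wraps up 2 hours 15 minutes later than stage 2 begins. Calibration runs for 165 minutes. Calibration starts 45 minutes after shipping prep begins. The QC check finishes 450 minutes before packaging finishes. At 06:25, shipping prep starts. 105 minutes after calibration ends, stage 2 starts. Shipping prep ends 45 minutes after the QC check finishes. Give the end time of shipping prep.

07:10

Calibration starts at 06:25 + 45 min = 07:10.
Calibration ends at 07:10 + 165 min = 09:55.
Stage 2 starts at 09:55 + 105 min = 11:40.
Packaging ends at 11:40 + 135 min = 13:55.
The QC check ends at 13:55 − 450 min = 06:25.
Shipping prep ends at 06:25 + 45 min = 07:10.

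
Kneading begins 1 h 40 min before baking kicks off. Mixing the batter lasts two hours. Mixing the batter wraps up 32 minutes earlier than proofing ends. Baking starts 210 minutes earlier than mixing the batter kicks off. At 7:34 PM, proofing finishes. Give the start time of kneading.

Mixing the batter ends at 7:34 PM − 32 min = 7:02 PM.
Mixing the batter starts at 7:02 PM − 120 min = 5:02 PM.
Baking starts at 5:02 PM − 210 min = 1:32 PM.
Kneading starts at 1:32 PM − 100 min = 11:52 AM.

11:52 AM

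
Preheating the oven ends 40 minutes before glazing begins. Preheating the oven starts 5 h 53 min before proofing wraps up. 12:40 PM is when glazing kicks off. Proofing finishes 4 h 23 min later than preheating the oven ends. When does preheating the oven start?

10:30 AM

Preheating the oven ends at 12:40 PM − 40 min = 12:00 PM.
Proofing ends at 12:00 PM + 263 min = 4:23 PM.
Preheating the oven starts at 4:23 PM − 353 min = 10:30 AM.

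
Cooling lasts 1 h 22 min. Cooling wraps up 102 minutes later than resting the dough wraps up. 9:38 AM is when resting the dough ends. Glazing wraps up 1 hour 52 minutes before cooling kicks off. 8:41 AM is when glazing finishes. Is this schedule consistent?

No

Cooling ends at 9:38 AM + 102 min = 11:20 AM.
Cooling starts at 11:20 AM − 82 min = 9:58 AM.
Glazing ends at 9:58 AM − 112 min = 8:06 AM.
But glazing is also said to end at 8:41 AM — a 35-minute conflict.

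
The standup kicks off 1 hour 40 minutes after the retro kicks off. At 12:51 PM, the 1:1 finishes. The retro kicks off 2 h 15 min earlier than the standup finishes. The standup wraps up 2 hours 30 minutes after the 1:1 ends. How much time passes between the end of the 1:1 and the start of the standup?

The standup ends at 12:51 PM + 150 min = 3:21 PM.
The retro starts at 3:21 PM − 135 min = 1:06 PM.
The standup starts at 1:06 PM + 100 min = 2:46 PM.
From 12:51 PM to 2:46 PM is 1 hour 55 minutes.

1 hour 55 minutes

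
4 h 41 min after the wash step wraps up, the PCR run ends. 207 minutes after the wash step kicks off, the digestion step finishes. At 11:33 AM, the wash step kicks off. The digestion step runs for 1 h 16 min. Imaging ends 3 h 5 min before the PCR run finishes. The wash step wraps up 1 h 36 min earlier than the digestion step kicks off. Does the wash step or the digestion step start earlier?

the wash step

The digestion step ends at 11:33 AM + 207 min = 3:00 PM.
The digestion step starts at 3:00 PM − 76 min = 1:44 PM.
The wash step starts at 11:33 AM and the digestion step starts at 1:44 PM, so the wash step is first.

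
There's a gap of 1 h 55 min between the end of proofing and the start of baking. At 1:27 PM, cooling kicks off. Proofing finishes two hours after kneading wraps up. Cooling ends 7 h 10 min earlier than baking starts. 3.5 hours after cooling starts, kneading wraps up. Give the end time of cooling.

Kneading ends at 1:27 PM + 210 min = 4:57 PM.
Proofing ends at 4:57 PM + 120 min = 6:57 PM.
Baking starts at 6:57 PM + 115 min = 8:52 PM.
Cooling ends at 8:52 PM − 430 min = 1:42 PM.

1:42 PM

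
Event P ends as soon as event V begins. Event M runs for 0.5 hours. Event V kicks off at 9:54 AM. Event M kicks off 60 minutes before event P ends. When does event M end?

9:24 AM

Event P ends at 9:54 AM.
Event M starts at 9:54 AM − 60 min = 8:54 AM.
Event M ends at 8:54 AM + 30 min = 9:24 AM.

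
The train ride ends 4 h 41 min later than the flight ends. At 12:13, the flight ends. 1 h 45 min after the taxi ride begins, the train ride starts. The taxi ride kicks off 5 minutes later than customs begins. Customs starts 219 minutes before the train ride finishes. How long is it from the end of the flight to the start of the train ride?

The train ride ends at 12:13 + 281 min = 16:54.
Customs starts at 16:54 − 219 min = 13:15.
The taxi ride starts at 13:15 + 5 min = 13:20.
The train ride starts at 13:20 + 105 min = 15:05.
From 12:13 to 15:05 is 172 minutes.

172 minutes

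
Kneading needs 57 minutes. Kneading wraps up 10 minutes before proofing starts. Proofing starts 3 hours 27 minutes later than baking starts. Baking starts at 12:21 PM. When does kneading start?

Proofing starts at 12:21 PM + 207 min = 3:48 PM.
Kneading ends at 3:48 PM − 10 min = 3:38 PM.
Kneading starts at 3:38 PM − 57 min = 2:41 PM.

2:41 PM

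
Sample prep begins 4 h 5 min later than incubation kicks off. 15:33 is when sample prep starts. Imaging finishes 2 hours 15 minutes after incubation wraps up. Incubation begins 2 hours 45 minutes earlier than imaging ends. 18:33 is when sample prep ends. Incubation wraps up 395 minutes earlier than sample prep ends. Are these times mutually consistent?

Incubation ends at 18:33 − 395 min = 11:58.
Imaging ends at 11:58 + 135 min = 14:13.
Incubation starts at 14:13 − 165 min = 11:28.
Sample prep starts at 11:28 + 245 min = 15:33.
That matches the stated 15:33, so the schedule is consistent.

Yes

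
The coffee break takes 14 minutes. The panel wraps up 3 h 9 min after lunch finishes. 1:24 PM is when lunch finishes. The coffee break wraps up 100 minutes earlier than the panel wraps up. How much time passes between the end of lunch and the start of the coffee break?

1 hour 15 minutes

The panel ends at 1:24 PM + 189 min = 4:33 PM.
The coffee break ends at 4:33 PM − 100 min = 2:53 PM.
The coffee break starts at 2:53 PM − 14 min = 2:39 PM.
From 1:24 PM to 2:39 PM is 1 hour 15 minutes.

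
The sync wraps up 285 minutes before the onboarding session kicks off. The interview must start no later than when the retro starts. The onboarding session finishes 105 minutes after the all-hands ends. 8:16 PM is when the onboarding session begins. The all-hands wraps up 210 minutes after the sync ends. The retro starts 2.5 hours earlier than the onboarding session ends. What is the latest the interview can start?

6:16 PM

The sync ends at 8:16 PM − 285 min = 3:31 PM.
The all-hands ends at 3:31 PM + 210 min = 7:01 PM.
The onboarding session ends at 7:01 PM + 105 min = 8:46 PM.
The retro starts at 8:46 PM − 150 min = 6:16 PM.
The interview is bounded by the retro, so the latest it can start is 6:16 PM.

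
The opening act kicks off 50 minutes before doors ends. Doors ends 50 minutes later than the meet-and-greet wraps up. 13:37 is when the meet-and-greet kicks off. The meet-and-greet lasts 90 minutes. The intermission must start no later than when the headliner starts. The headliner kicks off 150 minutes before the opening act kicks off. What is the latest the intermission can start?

12:37

The meet-and-greet ends at 13:37 + 90 min = 15:07.
Doors ends at 15:07 + 50 min = 15:57.
The opening act starts at 15:57 − 50 min = 15:07.
The headliner starts at 15:07 − 150 min = 12:37.
The intermission is bounded by the headliner, so the latest it can start is 12:37.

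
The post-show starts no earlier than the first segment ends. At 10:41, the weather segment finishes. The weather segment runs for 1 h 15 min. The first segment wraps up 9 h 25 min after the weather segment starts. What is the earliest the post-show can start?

The weather segment starts at 10:41 − 75 min = 09:26.
The first segment ends at 09:26 + 565 min = 18:51.
The post-show is bounded by the first segment, so the earliest it can start is 18:51.

18:51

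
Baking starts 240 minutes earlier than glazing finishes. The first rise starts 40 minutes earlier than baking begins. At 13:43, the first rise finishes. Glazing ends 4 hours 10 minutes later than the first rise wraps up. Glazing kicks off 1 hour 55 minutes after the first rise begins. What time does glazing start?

15:08

Glazing ends at 13:43 + 250 min = 17:53.
Baking starts at 17:53 − 240 min = 13:53.
The first rise starts at 13:53 − 40 min = 13:13.
Glazing starts at 13:13 + 115 min = 15:08.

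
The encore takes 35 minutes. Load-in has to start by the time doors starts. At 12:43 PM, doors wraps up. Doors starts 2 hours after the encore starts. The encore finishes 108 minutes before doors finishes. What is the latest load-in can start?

12:20 PM

The encore ends at 12:43 PM − 108 min = 10:55 AM.
The encore starts at 10:55 AM − 35 min = 10:20 AM.
Doors starts at 10:20 AM + 120 min = 12:20 PM.
Load-in is bounded by doors, so the latest it can start is 12:20 PM.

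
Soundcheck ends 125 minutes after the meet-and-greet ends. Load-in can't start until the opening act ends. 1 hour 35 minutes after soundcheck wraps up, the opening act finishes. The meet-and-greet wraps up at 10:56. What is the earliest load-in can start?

Soundcheck ends at 10:56 + 125 min = 13:01.
The opening act ends at 13:01 + 95 min = 14:36.
Load-in is bounded by the opening act, so the earliest it can start is 14:36.

14:36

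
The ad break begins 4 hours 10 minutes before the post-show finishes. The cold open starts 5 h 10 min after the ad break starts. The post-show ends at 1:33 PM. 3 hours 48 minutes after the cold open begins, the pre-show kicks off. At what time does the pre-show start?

The ad break starts at 1:33 PM − 250 min = 9:23 AM.
The cold open starts at 9:23 AM + 310 min = 2:33 PM.
The pre-show starts at 2:33 PM + 228 min = 6:21 PM.

6:21 PM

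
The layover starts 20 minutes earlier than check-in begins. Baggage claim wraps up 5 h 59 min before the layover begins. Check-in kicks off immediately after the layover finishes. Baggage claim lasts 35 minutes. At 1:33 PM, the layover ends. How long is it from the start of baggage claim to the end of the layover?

Check-in starts at 1:33 PM.
The layover starts at 1:33 PM − 20 min = 1:13 PM.
Baggage claim ends at 1:13 PM − 359 min = 7:14 AM.
Baggage claim starts at 7:14 AM − 35 min = 6:39 AM.
From 6:39 AM to 1:33 PM is 6 h 54 min.

6 h 54 min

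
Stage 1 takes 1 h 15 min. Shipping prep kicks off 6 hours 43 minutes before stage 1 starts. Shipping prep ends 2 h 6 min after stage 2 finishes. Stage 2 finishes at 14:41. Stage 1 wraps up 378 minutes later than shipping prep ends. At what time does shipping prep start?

15:07

Shipping prep ends at 14:41 + 126 min = 16:47.
Stage 1 ends at 16:47 + 378 min = 23:05.
Stage 1 starts at 23:05 − 75 min = 21:50.
Shipping prep starts at 21:50 − 403 min = 15:07.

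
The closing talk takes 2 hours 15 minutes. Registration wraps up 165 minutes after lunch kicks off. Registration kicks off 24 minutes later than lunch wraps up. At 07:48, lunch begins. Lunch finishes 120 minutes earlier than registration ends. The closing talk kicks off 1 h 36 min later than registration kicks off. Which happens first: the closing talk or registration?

Registration ends at 07:48 + 165 min = 10:33.
Lunch ends at 10:33 − 120 min = 08:33.
Registration starts at 08:33 + 24 min = 08:57.
The closing talk starts at 08:57 + 96 min = 10:33.
The closing talk starts at 10:33 and registration starts at 08:57, so registration is first.

registration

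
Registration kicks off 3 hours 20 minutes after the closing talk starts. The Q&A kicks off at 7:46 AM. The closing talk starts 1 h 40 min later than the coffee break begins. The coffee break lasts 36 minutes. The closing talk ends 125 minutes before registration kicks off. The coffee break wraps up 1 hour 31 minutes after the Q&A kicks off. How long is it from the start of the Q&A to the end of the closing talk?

3 hours 50 minutes

The coffee break ends at 7:46 AM + 91 min = 9:17 AM.
The coffee break starts at 9:17 AM − 36 min = 8:41 AM.
The closing talk starts at 8:41 AM + 100 min = 10:21 AM.
Registration starts at 10:21 AM + 200 min = 1:41 PM.
The closing talk ends at 1:41 PM − 125 min = 11:36 AM.
From 7:46 AM to 11:36 AM is 3 hours 50 minutes.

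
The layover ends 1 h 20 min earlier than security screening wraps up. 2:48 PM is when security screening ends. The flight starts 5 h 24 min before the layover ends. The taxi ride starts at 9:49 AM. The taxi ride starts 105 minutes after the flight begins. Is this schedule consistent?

The layover ends at 2:48 PM − 80 min = 1:28 PM.
The flight starts at 1:28 PM − 324 min = 8:04 AM.
The taxi ride starts at 8:04 AM + 105 min = 9:49 AM.
That matches the stated 9:49 AM, so the schedule is consistent.

Yes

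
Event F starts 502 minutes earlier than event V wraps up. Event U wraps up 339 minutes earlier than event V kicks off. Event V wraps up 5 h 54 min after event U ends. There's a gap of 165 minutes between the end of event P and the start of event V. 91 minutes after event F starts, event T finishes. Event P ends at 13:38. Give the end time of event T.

Event V starts at 13:38 + 165 min = 16:23.
Event U ends at 16:23 − 339 min = 10:44.
Event V ends at 10:44 + 354 min = 16:38.
Event F starts at 16:38 − 502 min = 08:16.
Event T ends at 08:16 + 91 min = 09:47.

09:47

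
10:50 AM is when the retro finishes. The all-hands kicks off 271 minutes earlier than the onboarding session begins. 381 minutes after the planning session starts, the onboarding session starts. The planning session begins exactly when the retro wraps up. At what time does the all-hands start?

12:40 PM

The planning session starts at 10:50 AM.
The onboarding session starts at 10:50 AM + 381 min = 5:11 PM.
The all-hands starts at 5:11 PM − 271 min = 12:40 PM.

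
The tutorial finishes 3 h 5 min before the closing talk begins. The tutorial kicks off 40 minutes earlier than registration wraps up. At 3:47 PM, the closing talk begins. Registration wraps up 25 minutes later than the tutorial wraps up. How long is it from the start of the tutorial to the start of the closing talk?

The tutorial ends at 3:47 PM − 185 min = 12:42 PM.
Registration ends at 12:42 PM + 25 min = 1:07 PM.
The tutorial starts at 1:07 PM − 40 min = 12:27 PM.
From 12:27 PM to 3:47 PM is 3 h 20 min.

3 h 20 min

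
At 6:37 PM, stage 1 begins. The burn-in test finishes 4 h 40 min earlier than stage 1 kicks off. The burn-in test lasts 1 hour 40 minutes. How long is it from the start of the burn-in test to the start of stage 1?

6 h 20 min

The burn-in test ends at 6:37 PM − 280 min = 1:57 PM.
The burn-in test starts at 1:57 PM − 100 min = 12:17 PM.
From 12:17 PM to 6:37 PM is 6 h 20 min.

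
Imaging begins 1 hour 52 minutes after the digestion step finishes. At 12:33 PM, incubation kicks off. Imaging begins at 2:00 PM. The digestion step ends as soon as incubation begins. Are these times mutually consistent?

The digestion step ends at 12:33 PM.
Imaging starts at 12:33 PM + 112 min = 2:25 PM.
But imaging is also said to start at 2:00 PM — a 25-minute conflict.

No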